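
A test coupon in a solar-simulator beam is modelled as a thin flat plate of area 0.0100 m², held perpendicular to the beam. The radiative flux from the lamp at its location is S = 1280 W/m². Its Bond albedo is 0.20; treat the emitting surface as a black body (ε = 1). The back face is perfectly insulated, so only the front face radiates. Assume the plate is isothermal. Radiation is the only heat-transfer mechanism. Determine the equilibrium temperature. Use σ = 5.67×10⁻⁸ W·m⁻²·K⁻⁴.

T ≈ 367 K

At equilibrium, absorbed power = emitted power.
Absorbing cross-section = A = 0.01000 m²; emitting surface = A = 0.01000 m² (ratio 1).
(1−a)S·A_cross = εσ·A_surf·T⁴  ⇒  T⁴ = (1−a)S/(1σ).
T⁴ = 0.800·1280/(1·5.67×10⁻⁸) = 1.806×10¹⁰ K⁴.
T = (1.806×10¹⁰)^(1/4).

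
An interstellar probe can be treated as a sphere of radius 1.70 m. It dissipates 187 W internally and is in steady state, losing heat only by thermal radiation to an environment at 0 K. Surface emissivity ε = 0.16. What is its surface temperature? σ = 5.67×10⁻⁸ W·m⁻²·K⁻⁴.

T ≈ 154 K

Steady state: internal power = radiated power, P = εσA T⁴.
Radiating area A = 4πr² = 36.32 m².
T⁴ = P/(εσA) = 187/(0.16·5.67×10⁻⁸·36.32) = 5.676×10⁸ K⁴.
T = (5.676×10⁸)^(1/4).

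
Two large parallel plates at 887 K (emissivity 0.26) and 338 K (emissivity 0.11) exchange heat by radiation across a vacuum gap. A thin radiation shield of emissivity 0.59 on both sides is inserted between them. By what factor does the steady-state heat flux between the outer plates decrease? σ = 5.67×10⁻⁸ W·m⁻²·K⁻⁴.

factor ≈ 1.20

Without shield: q₀ = σΔ(T⁴)/(1/ε₁+1/ε₂−1) with denominator 11.94.
With shield the two gaps are in series; the resistances add: (1/ε₁+1/ε_s−1)+(1/ε_s+1/ε₂−1) = 4.541+9.786 = 14.33.
Heat-flux ratio q₀/q = 14.33/11.94.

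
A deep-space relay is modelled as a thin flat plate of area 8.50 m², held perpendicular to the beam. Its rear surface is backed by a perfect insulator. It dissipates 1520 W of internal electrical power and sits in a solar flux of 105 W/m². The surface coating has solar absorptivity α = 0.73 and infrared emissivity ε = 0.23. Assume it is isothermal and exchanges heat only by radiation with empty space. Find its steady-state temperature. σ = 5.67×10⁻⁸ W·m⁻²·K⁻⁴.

T ≈ 374 K

At steady state, absorbed solar power + internal power = radiated power.
Absorbed: α·S·A_cross = 0.73·105·8.500 = 651.5 W (cross-section A).
Total input = 651.5 + 1520 = 2172 W.
Radiated: εσ·A_surf·T⁴ with A_surf = A = 8.500 m².
T⁴ = 2172/(0.23·5.67×10⁻⁸·8.500) = 1.959×10¹⁰ K⁴.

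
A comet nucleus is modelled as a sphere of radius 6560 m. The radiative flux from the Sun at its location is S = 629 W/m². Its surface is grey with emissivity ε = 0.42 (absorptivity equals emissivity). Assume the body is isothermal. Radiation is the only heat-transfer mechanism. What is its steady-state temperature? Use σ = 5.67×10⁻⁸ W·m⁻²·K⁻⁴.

T ≈ 229 K

At equilibrium, absorbed power = emitted power.
Absorbing cross-section = πr² = 1.352×10⁸ m²; emitting surface = 4πr² = 5.408×10⁸ m² (ratio 4).
εS·A_cross = εσ·A_surf·T⁴  ⇒  T⁴ = S/(4σ)   (ε cancels).
T⁴ = 629/(4·5.67×10⁻⁸) = 2.773×10⁹ K⁴.
T = (2.773×10⁹)^(1/4).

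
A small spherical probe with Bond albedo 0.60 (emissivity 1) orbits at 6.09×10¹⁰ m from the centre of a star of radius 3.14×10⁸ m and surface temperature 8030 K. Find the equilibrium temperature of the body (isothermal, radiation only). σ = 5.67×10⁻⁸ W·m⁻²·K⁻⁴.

The star's surface emits σT_*⁴; at distance d the flux is S = σT_*⁴(R_*/d)².
S = 5.67×10⁻⁸·(8030)⁴·(3.14×10⁸/6.09×10¹⁰)² = 6267 W/m².
For an isothermal sphere T⁴ = (1−a)S/(4σ) = 1.105×10¹⁰ K⁴.

T ≈ 324 K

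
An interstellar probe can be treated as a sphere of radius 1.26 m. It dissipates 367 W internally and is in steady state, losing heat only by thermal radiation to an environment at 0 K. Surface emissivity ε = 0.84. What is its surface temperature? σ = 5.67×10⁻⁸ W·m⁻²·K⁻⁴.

Steady state: internal power = radiated power, P = εσA T⁴.
Radiating area A = 4πr² = 19.95 m².
T⁴ = P/(εσA) = 367/(0.84·5.67×10⁻⁸·19.95) = 3.862×10⁸ K⁴.
T = (3.862×10⁸)^(1/4).

T ≈ 140 K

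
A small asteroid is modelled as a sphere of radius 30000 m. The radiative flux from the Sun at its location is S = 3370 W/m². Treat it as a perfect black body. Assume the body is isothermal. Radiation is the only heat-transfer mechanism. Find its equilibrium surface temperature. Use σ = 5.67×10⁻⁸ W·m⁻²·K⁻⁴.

T ≈ 349 K

At equilibrium, absorbed power = emitted power.
Absorbing cross-section = πr² = 2.827×10⁹ m²; emitting surface = 4πr² = 1.131×10¹⁰ m² (ratio 4).
S·A_cross = εσ·A_surf·T⁴  ⇒  T⁴ = S/(4σ).
T⁴ = 1.00·3370/(4·5.67×10⁻⁸) = 1.486×10¹⁰ K⁴.
T = (1.486×10¹⁰)^(1/4).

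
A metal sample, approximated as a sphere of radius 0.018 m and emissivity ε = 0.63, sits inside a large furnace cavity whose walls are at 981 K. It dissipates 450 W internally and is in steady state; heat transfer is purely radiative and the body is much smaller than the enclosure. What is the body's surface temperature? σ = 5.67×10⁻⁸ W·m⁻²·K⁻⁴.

For a small grey body in a large enclosure, net radiated power = εσA(T⁴ − T_w⁴).
Steady state: P = εσA(T⁴ − T_w⁴) with A = 4πr² = 0.004072 m².
T⁴ = P/(εσA) + T_w⁴ = 450/(0.63·5.67×10⁻⁸·0.004072) + (981)⁴
    = 3.094×10¹² + 9.261×10¹¹ = 4.020×10¹² K⁴.

T ≈ 1420 K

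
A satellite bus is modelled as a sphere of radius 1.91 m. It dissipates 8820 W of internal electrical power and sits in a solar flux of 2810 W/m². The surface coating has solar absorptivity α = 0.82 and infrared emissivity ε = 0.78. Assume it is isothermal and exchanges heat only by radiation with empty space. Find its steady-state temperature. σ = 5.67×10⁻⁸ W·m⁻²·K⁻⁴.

At steady state, absorbed solar power + internal power = radiated power.
Absorbed: α·S·A_cross = 0.82·2810·11.46 = 26410 W (cross-section πr²).
Total input = 26410 + 8820 = 35230 W.
Radiated: εσ·A_surf·T⁴ with A_surf = 4πr² = 45.84 m².
T⁴ = 35230/(0.78·5.67×10⁻⁸·45.84) = 1.738×10¹⁰ K⁴.

T ≈ 363 K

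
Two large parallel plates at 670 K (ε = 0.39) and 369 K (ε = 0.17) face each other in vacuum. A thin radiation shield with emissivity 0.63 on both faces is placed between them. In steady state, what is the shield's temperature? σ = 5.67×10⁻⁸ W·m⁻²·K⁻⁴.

T_s ≈ 613 K

In steady state the net flux on the hot side equals that on the cold side.
σ(T₁⁴−T_s⁴)/D₁ = σ(T_s⁴−T₂⁴)/D₂, with D₁ = 1/ε₁+1/ε_s−1 = 3.151, D₂ = 1/ε_s+1/ε₂−1 = 6.470.
Solve for T_s⁴: T_s⁴ = (D₂·T₁⁴ + D₁·T₂⁴)/(D₁+D₂) = 1.416×10¹¹ K⁴.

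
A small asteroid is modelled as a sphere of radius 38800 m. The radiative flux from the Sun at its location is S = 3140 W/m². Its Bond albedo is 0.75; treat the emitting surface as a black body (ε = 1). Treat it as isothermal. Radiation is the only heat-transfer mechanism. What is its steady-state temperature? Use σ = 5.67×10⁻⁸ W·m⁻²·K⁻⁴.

T ≈ 243 K

At equilibrium, absorbed power = emitted power.
Absorbing cross-section = πr² = 4.729×10⁹ m²; emitting surface = 4πr² = 1.892×10¹⁰ m² (ratio 4).
(1−a)S·A_cross = εσ·A_surf·T⁴  ⇒  T⁴ = (1−a)S/(4σ).
T⁴ = 0.250·3140/(4·5.67×10⁻⁸) = 3.461×10⁹ K⁴.
T = (3.461×10⁹)^(1/4).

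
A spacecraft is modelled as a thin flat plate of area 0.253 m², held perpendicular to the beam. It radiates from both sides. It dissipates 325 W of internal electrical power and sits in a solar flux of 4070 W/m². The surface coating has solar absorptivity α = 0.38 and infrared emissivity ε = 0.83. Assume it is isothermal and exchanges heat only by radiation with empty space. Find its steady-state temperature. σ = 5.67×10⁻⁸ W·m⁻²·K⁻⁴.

At steady state, absorbed solar power + internal power = radiated power.
Absorbed: α·S·A_cross = 0.38·4070·0.2530 = 391.3 W (cross-section A).
Total input = 391.3 + 325 = 716.3 W.
Radiated: εσ·A_surf·T⁴ with A_surf = 2A = 0.5060 m².
T⁴ = 716.3/(0.83·5.67×10⁻⁸·0.5060) = 3.008×10¹⁰ K⁴.

T ≈ 416 K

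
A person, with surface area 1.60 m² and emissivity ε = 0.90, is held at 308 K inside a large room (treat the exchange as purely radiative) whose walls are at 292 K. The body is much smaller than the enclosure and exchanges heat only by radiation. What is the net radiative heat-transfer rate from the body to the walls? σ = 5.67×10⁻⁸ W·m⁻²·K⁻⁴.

For a small grey body in a large enclosure: P_net = εσA(T_body⁴ − T_wall⁴).
A = 1.60 m²; T_body⁴ − T_wall⁴ = 8.999×10⁹ − 7.270×10⁹ = 1.729×10⁹ K⁴.
|P_net| = 0.90·5.67×10⁻⁸·1.600·1.729×10⁹.

P_net ≈ 141 W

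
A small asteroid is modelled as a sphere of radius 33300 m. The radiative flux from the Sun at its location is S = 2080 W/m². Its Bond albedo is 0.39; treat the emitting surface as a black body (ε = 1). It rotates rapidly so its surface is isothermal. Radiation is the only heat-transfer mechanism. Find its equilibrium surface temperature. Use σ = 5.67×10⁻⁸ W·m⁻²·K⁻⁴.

T ≈ 273 K

At equilibrium, absorbed power = emitted power.
Absorbing cross-section = πr² = 3.484×10⁹ m²; emitting surface = 4πr² = 1.393×10¹⁰ m² (ratio 4).
(1−a)S·A_cross = εσ·A_surf·T⁴  ⇒  T⁴ = (1−a)S/(4σ).
T⁴ = 0.610·2080/(4·5.67×10⁻⁸) = 5.594×10⁹ K⁴.
T = (5.594×10⁹)^(1/4).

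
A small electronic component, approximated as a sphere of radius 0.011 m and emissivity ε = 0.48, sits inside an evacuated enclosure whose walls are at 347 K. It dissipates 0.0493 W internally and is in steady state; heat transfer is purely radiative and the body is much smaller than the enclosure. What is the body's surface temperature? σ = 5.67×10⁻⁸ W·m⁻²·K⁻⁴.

For a small grey body in a large enclosure, net radiated power = εσA(T⁴ − T_w⁴).
Steady state: P = εσA(T⁴ − T_w⁴) with A = 4πr² = 0.001521 m².
T⁴ = P/(εσA) + T_w⁴ = 0.0493/(0.48·5.67×10⁻⁸·0.001521) + (347)⁴
    = 1.191×10⁹ + 1.450×10¹⁰ = 1.569×10¹⁰ K⁴.

T ≈ 354 K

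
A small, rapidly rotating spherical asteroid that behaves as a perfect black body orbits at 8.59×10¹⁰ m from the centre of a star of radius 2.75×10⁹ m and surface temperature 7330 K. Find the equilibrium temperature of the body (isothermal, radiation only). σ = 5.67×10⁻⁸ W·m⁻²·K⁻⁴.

T ≈ 927 K

The star's surface emits σT_*⁴; at distance d the flux is S = σT_*⁴(R_*/d)².
S = 5.67×10⁻⁸·(7330)⁴·(2.75×10⁹/8.59×10¹⁰)² = 1.678×10⁵ W/m².
For an isothermal sphere T⁴ = (1−a)S/(4σ) = 7.397×10¹¹ K⁴.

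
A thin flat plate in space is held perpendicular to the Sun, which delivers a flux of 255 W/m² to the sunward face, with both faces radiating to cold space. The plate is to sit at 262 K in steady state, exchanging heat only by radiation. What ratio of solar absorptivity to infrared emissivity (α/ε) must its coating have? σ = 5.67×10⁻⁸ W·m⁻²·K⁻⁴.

α/ε ≈ 2.10

Balance: αS·A = εσ·2A·T⁴ ⇒ α/ε = 2σT⁴/S.
α/ε = 2·5.67×10⁻⁸·(262)⁴/255 = 2·5.67×10⁻⁸·4.712×10⁹/255.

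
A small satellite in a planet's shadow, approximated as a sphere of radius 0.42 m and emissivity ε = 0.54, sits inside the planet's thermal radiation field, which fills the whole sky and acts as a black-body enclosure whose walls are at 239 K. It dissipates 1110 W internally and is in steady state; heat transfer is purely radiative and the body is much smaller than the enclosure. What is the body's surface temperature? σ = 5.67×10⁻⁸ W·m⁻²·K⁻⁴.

T ≈ 374 K

For a small grey body in a large enclosure, net radiated power = εσA(T⁴ − T_w⁴).
Steady state: P = εσA(T⁴ − T_w⁴) with A = 4πr² = 2.217 m².
T⁴ = P/(εσA) + T_w⁴ = 1110/(0.54·5.67×10⁻⁸·2.217) + (239)⁴
    = 1.635×10¹⁰ + 3.263×10⁹ = 1.962×10¹⁰ K⁴.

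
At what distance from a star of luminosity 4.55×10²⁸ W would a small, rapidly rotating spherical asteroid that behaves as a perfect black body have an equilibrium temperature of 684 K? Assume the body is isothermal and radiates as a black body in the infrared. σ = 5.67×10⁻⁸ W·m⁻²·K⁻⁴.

d ≈ 2.70×10¹¹ m

For an isothermal black-emitting sphere, (1−a)S·πr² = σ·4πr²·T⁴ ⇒ S = 4σT⁴/(1−a).
S = 4·5.67×10⁻⁸·(684)⁴/1.00 = 49640 W/m².
Flux falls as S = L/(4πd²), so d = √(L/(4πS)) = √(4.55×10²⁸/(4π·49640)).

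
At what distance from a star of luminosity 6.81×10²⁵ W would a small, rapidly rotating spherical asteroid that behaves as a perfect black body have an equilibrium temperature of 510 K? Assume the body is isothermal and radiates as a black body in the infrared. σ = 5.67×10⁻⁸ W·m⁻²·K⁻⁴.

For an isothermal black-emitting sphere, (1−a)S·πr² = σ·4πr²·T⁴ ⇒ S = 4σT⁴/(1−a).
S = 4·5.67×10⁻⁸·(510)⁴/1.00 = 15340 W/m².
Flux falls as S = L/(4πd²), so d = √(L/(4πS)) = √(6.81×10²⁵/(4π·15340)).

d ≈ 1.88×10¹⁰ m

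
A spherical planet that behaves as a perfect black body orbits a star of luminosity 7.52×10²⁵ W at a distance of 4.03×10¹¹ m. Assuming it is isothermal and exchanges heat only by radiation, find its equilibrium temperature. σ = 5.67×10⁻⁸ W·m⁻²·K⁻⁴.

First find the stellar flux at distance d: S = L/(4πd²) = 7.52×10²⁵/(4π·(4.03×10¹¹)²) = 36.85 W/m².
For an isothermal sphere, absorbed (1−a)S·πr² = emitted σ·4πr²·T⁴, so T⁴ = (1−a)S/(4σ).
T⁴ = 1.00·36.85/(4·5.67×10⁻⁸) = 1.625×10⁸ K⁴.

T ≈ 113 K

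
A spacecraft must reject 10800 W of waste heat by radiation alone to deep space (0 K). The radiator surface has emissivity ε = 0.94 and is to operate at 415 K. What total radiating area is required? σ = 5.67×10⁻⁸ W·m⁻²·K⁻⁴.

A ≈ 6.83 m²

P = εσA T⁴ ⇒ A = P/(εσT⁴).
T⁴ = 2.966×10¹⁰ K⁴.
A = 10800/(0.94 × 5.67×10⁻⁸ × 2.966×10¹⁰).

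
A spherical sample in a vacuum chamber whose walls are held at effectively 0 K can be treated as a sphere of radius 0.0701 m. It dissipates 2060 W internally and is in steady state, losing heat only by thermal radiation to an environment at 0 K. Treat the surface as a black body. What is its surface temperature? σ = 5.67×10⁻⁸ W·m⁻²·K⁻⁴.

Steady state: internal power = radiated power, P = εσA T⁴.
Radiating area A = 4πr² = 0.06175 m².
T⁴ = P/(εσA) = 2060/(1.0·5.67×10⁻⁸·0.06175) = 5.884×10¹¹ K⁴.
T = (5.884×10¹¹)^(1/4).

T ≈ 876 K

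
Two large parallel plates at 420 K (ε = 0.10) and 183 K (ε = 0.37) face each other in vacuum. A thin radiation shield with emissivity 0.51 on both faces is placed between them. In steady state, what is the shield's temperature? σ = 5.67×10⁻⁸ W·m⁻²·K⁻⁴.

In steady state the net flux on the hot side equals that on the cold side.
σ(T₁⁴−T_s⁴)/D₁ = σ(T_s⁴−T₂⁴)/D₂, with D₁ = 1/ε₁+1/ε_s−1 = 10.96, D₂ = 1/ε_s+1/ε₂−1 = 3.663.
Solve for T_s⁴: T_s⁴ = (D₂·T₁⁴ + D₁·T₂⁴)/(D₁+D₂) = 8.636×10⁹ K⁴.

T_s ≈ 305 K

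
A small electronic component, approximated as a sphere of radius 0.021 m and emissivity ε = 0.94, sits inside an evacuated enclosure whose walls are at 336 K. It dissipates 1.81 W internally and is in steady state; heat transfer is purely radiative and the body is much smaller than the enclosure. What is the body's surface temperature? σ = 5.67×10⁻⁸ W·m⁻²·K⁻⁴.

For a small grey body in a large enclosure, net radiated power = εσA(T⁴ − T_w⁴).
Steady state: P = εσA(T⁴ − T_w⁴) with A = 4πr² = 0.005542 m².
T⁴ = P/(εσA) + T_w⁴ = 1.81/(0.94·5.67×10⁻⁸·0.005542) + (336)⁴
    = 6.128×10⁹ + 1.275×10¹⁰ = 1.887×10¹⁰ K⁴.

T ≈ 371 K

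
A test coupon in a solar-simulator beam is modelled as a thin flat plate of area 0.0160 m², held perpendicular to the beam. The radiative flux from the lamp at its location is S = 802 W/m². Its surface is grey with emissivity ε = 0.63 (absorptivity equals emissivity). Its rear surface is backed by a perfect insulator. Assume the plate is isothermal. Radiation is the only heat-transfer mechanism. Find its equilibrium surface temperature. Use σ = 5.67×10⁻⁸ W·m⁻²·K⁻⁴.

At equilibrium, absorbed power = emitted power.
Absorbing cross-section = A = 0.01600 m²; emitting surface = A = 0.01600 m² (ratio 1).
εS·A_cross = εσ·A_surf·T⁴  ⇒  T⁴ = S/(1σ)   (ε cancels).
T⁴ = 802/(1·5.67×10⁻⁸) = 1.414×10¹⁰ K⁴.
T = (1.414×10¹⁰)^(1/4).

T ≈ 345 K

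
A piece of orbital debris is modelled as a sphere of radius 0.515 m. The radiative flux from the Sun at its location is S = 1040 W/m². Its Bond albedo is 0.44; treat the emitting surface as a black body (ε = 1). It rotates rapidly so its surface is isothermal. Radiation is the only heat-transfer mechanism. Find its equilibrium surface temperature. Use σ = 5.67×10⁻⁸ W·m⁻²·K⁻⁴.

T ≈ 225 K

At equilibrium, absorbed power = emitted power.
Absorbing cross-section = πr² = 0.8332 m²; emitting surface = 4πr² = 3.333 m² (ratio 4).
(1−a)S·A_cross = εσ·A_surf·T⁴  ⇒  T⁴ = (1−a)S/(4σ).
T⁴ = 0.560·1040/(4·5.67×10⁻⁸) = 2.568×10⁹ K⁴.
T = (2.568×10⁹)^(1/4).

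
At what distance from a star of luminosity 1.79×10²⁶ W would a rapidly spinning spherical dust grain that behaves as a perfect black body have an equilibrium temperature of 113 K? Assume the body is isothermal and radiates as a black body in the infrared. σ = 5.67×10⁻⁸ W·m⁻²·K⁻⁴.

For an isothermal black-emitting sphere, (1−a)S·πr² = σ·4πr²·T⁴ ⇒ S = 4σT⁴/(1−a).
S = 4·5.67×10⁻⁸·(113)⁴/1.00 = 36.98 W/m².
Flux falls as S = L/(4πd²), so d = √(L/(4πS)) = √(1.79×10²⁶/(4π·36.98)).

d ≈ 6.21×10¹¹ m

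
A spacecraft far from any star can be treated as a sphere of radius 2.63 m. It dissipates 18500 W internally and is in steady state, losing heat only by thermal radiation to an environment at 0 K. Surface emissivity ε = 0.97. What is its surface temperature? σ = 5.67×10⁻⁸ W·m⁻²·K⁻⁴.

T ≈ 249 K

Steady state: internal power = radiated power, P = εσA T⁴.
Radiating area A = 4πr² = 86.92 m².
T⁴ = P/(εσA) = 18500/(0.97·5.67×10⁻⁸·86.92) = 3.870×10⁹ K⁴.
T = (3.870×10⁹)^(1/4).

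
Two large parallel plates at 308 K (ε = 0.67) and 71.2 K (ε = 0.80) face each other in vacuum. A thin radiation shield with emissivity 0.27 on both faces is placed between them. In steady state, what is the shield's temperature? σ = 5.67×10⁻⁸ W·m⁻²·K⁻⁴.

In steady state the net flux on the hot side equals that on the cold side.
σ(T₁⁴−T_s⁴)/D₁ = σ(T_s⁴−T₂⁴)/D₂, with D₁ = 1/ε₁+1/ε_s−1 = 4.196, D₂ = 1/ε_s+1/ε₂−1 = 3.954.
Solve for T_s⁴: T_s⁴ = (D₂·T₁⁴ + D₁·T₂⁴)/(D₁+D₂) = 4.379×10⁹ K⁴.

T_s ≈ 257 K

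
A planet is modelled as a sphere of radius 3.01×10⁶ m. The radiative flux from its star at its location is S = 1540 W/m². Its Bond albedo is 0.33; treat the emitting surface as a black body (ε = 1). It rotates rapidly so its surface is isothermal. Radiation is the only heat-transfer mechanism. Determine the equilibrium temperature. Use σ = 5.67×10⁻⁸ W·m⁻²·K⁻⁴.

T ≈ 260 K

At equilibrium, absorbed power = emitted power.
Absorbing cross-section = πr² = 2.846×10¹³ m²; emitting surface = 4πr² = 1.139×10¹⁴ m² (ratio 4).
(1−a)S·A_cross = εσ·A_surf·T⁴  ⇒  T⁴ = (1−a)S/(4σ).
T⁴ = 0.670·1540/(4·5.67×10⁻⁸) = 4.549×10⁹ K⁴.
T = (4.549×10⁹)^(1/4).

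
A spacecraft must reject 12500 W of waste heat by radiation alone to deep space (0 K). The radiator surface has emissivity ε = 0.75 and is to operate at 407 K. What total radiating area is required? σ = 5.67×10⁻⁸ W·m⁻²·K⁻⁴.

A ≈ 10.7 m²

P = εσA T⁴ ⇒ A = P/(εσT⁴).
T⁴ = 2.744×10¹⁰ K⁴.
A = 12500/(0.75 × 5.67×10⁻⁸ × 2.744×10¹⁰).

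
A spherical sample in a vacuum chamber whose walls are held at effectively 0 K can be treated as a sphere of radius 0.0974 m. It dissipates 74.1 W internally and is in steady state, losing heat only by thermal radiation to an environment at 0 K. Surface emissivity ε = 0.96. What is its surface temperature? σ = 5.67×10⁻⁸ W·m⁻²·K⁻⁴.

T ≈ 327 K

Steady state: internal power = radiated power, P = εσA T⁴.
Radiating area A = 4πr² = 0.1192 m².
T⁴ = P/(εσA) = 74.1/(0.96·5.67×10⁻⁸·0.1192) = 1.142×10¹⁰ K⁴.
T = (1.142×10¹⁰)^(1/4).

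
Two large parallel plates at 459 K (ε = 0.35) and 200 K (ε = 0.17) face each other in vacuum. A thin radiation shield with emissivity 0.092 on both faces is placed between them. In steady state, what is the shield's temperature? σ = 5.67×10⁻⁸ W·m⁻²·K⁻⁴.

In steady state the net flux on the hot side equals that on the cold side.
σ(T₁⁴−T_s⁴)/D₁ = σ(T_s⁴−T₂⁴)/D₂, with D₁ = 1/ε₁+1/ε_s−1 = 12.73, D₂ = 1/ε_s+1/ε₂−1 = 15.75.
Solve for T_s⁴: T_s⁴ = (D₂·T₁⁴ + D₁·T₂⁴)/(D₁+D₂) = 2.527×10¹⁰ K⁴.

T_s ≈ 399 K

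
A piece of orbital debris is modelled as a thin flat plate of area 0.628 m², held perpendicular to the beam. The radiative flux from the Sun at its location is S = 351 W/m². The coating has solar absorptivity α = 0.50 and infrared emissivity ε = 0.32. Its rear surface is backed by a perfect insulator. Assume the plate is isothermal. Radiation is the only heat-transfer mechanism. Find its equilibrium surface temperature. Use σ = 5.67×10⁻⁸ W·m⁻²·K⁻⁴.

At equilibrium, absorbed power = emitted power.
Absorbing cross-section = A = 0.6280 m²; emitting surface = A = 0.6280 m² (ratio 1).
αS·A_cross = εσ·A_surf·T⁴  ⇒  T⁴ = αS/(ε·1σ).
T⁴ = 0.500·351/(0.32·1·5.67×10⁻⁸) = 9.673×10⁹ K⁴.
T = (9.673×10⁹)^(1/4).

T ≈ 314 K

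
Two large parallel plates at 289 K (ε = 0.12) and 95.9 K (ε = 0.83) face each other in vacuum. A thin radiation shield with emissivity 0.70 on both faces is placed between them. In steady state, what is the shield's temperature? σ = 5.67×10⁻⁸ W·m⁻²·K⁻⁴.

T_s ≈ 185 K

In steady state the net flux on the hot side equals that on the cold side.
σ(T₁⁴−T_s⁴)/D₁ = σ(T_s⁴−T₂⁴)/D₂, with D₁ = 1/ε₁+1/ε_s−1 = 8.762, D₂ = 1/ε_s+1/ε₂−1 = 1.633.
Solve for T_s⁴: T_s⁴ = (D₂·T₁⁴ + D₁·T₂⁴)/(D₁+D₂) = 1.167×10⁹ K⁴.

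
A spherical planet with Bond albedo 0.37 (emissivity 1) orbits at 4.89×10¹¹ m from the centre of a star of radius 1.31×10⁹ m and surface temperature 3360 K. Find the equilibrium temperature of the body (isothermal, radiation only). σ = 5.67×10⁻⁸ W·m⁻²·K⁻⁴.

The star's surface emits σT_*⁴; at distance d the flux is S = σT_*⁴(R_*/d)².
S = 5.67×10⁻⁸·(3360)⁴·(1.31×10⁹/4.89×10¹¹)² = 51.86 W/m².
For an isothermal sphere T⁴ = (1−a)S/(4σ) = 1.441×10⁸ K⁴.

T ≈ 110 K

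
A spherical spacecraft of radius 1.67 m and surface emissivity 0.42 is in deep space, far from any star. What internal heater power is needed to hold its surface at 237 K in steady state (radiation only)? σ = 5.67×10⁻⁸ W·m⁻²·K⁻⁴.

P ≈ 2630 W

P = εσ·4πr²·T⁴.
4πr² = 35.05 m²; T⁴ = 3.155×10⁹ K⁴.
P = 0.42·5.67×10⁻⁸·35.05·3.155×10⁹.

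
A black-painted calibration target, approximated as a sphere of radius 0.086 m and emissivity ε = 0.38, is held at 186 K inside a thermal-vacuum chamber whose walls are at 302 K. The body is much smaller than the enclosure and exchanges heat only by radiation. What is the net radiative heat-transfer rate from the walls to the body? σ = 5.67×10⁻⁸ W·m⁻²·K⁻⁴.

For a small grey body in a large enclosure: P_net = εσA(T_body⁴ − T_wall⁴).
A = 4πr² = 0.09294 m²; T_body⁴ − T_wall⁴ = 1.197×10⁹ − 8.318×10⁹ = -7.121×10⁹ K⁴.
|P_net| = 0.38·5.67×10⁻⁸·0.09294·7.121×10⁹.

P_net ≈ 14.3 W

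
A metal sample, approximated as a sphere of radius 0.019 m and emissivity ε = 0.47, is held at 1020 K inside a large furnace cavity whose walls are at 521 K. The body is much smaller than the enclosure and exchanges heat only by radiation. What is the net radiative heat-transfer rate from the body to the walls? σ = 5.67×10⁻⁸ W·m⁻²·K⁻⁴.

P_net ≈ 122 W

For a small grey body in a large enclosure: P_net = εσA(T_body⁴ − T_wall⁴).
A = 4πr² = 0.004536 m²; T_body⁴ − T_wall⁴ = 1.082×10¹² − 7.368×10¹⁰ = 1.009×10¹² K⁴.
|P_net| = 0.47·5.67×10⁻⁸·0.004536·1.009×10¹².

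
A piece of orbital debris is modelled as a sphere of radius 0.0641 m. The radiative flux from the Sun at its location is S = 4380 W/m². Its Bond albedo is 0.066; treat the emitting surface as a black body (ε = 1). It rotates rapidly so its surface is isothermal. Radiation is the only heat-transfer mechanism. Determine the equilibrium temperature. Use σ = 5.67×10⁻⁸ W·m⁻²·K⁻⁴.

At equilibrium, absorbed power = emitted power.
Absorbing cross-section = πr² = 0.01291 m²; emitting surface = 4πr² = 0.05163 m² (ratio 4).
(1−a)S·A_cross = εσ·A_surf·T⁴  ⇒  T⁴ = (1−a)S/(4σ).
T⁴ = 0.934·4380/(4·5.67×10⁻⁸) = 1.804×10¹⁰ K⁴.
T = (1.804×10¹⁰)^(1/4).

T ≈ 366 K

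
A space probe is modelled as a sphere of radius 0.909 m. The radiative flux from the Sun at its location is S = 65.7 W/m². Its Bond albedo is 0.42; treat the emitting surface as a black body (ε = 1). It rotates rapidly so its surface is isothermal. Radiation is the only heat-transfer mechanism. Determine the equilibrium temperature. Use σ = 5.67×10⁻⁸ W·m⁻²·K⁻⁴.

At equilibrium, absorbed power = emitted power.
Absorbing cross-section = πr² = 2.596 m²; emitting surface = 4πr² = 10.38 m² (ratio 4).
(1−a)S·A_cross = εσ·A_surf·T⁴  ⇒  T⁴ = (1−a)S/(4σ).
T⁴ = 0.580·65.7/(4·5.67×10⁻⁸) = 1.680×10⁸ K⁴.
T = (1.680×10⁸)^(1/4).

T ≈ 114 K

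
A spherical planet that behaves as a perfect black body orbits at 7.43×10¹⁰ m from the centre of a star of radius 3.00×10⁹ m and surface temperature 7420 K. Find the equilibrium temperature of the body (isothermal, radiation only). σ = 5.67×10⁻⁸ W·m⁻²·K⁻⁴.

T ≈ 1050 K

The star's surface emits σT_*⁴; at distance d the flux is S = σT_*⁴(R_*/d)².
S = 5.67×10⁻⁸·(7420)⁴·(3.00×10⁹/7.43×10¹⁰)² = 2.802×10⁵ W/m².
For an isothermal sphere T⁴ = (1−a)S/(4σ) = 1.235×10¹² K⁴.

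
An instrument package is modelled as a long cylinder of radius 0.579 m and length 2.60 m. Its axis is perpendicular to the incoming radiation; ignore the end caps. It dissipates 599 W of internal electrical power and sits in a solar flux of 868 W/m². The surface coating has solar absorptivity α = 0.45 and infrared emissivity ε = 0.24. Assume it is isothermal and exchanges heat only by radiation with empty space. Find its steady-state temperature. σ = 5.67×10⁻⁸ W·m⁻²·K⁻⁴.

At steady state, absorbed solar power + internal power = radiated power.
Absorbed: α·S·A_cross = 0.45·868·3.011 = 1176 W (cross-section 2rL).
Total input = 1176 + 599 = 1775 W.
Radiated: εσ·A_surf·T⁴ with A_surf = 2πrL = 9.459 m².
T⁴ = 1775/(0.24·5.67×10⁻⁸·9.459) = 1.379×10¹⁰ K⁴.

T ≈ 343 K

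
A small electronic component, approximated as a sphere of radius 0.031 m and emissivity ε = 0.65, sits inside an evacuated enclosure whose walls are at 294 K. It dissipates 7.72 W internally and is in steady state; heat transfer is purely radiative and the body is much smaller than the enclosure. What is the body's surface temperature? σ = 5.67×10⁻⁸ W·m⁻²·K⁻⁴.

T ≈ 397 K

For a small grey body in a large enclosure, net radiated power = εσA(T⁴ − T_w⁴).
Steady state: P = εσA(T⁴ − T_w⁴) with A = 4πr² = 0.01208 m².
T⁴ = P/(εσA) + T_w⁴ = 7.72/(0.65·5.67×10⁻⁸·0.01208) + (294)⁴
    = 1.735×10¹⁰ + 7.471×10⁹ = 2.482×10¹⁰ K⁴.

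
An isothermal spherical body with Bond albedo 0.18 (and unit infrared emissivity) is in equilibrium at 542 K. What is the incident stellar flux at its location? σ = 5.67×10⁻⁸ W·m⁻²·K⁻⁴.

(1−a)S·πr² = σ·4πr²·T⁴ ⇒ S = 4σT⁴/(1−a).
S = 4·5.67×10⁻⁸·8.630×10¹⁰/0.820.

S ≈ 23900 W/m²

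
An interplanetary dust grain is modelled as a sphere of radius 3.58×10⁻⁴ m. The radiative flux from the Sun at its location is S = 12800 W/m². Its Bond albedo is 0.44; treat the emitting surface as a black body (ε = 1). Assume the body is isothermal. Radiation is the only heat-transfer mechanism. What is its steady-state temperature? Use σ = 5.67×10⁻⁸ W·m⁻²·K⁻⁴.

At equilibrium, absorbed power = emitted power.
Absorbing cross-section = πr² = 4.026×10⁻⁷ m²; emitting surface = 4πr² = 1.611×10⁻⁶ m² (ratio 4).
(1−a)S·A_cross = εσ·A_surf·T⁴  ⇒  T⁴ = (1−a)S/(4σ).
T⁴ = 0.560·12800/(4·5.67×10⁻⁸) = 3.160×10¹⁰ K⁴.
T = (3.160×10¹⁰)^(1/4).

T ≈ 422 K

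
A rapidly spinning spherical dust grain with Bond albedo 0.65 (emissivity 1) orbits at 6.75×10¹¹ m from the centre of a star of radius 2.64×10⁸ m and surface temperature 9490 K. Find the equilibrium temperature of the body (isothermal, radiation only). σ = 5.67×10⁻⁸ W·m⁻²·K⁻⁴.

The star's surface emits σT_*⁴; at distance d the flux is S = σT_*⁴(R_*/d)².
S = 5.67×10⁻⁸·(9490)⁴·(2.64×10⁸/6.75×10¹¹)² = 70.35 W/m².
For an isothermal sphere T⁴ = (1−a)S/(4σ) = 1.086×10⁸ K⁴.

T ≈ 102 K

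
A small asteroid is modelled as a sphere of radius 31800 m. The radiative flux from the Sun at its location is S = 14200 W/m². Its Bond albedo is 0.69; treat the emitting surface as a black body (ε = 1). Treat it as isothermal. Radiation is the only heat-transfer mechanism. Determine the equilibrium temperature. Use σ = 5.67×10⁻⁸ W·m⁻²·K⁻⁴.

At equilibrium, absorbed power = emitted power.
Absorbing cross-section = πr² = 3.177×10⁹ m²; emitting surface = 4πr² = 1.271×10¹⁰ m² (ratio 4).
(1−a)S·A_cross = εσ·A_surf·T⁴  ⇒  T⁴ = (1−a)S/(4σ).
T⁴ = 0.310·14200/(4·5.67×10⁻⁸) = 1.941×10¹⁰ K⁴.
T = (1.941×10¹⁰)^(1/4).

T ≈ 373 K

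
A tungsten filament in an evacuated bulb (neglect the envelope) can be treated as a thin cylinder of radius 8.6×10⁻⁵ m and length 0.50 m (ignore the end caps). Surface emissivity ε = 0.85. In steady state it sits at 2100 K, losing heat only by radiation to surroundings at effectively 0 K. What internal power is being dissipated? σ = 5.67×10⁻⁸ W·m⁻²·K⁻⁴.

Steady state: P = εσA T⁴.
A = 2πrL = 2.702×10⁻⁴ m²; T⁴ = (2100)⁴ = 1.945×10¹³ K⁴.
P = 0.85 × 5.67×10⁻⁸ × 2.702×10⁻⁴ × 1.945×10¹³.

P ≈ 253 W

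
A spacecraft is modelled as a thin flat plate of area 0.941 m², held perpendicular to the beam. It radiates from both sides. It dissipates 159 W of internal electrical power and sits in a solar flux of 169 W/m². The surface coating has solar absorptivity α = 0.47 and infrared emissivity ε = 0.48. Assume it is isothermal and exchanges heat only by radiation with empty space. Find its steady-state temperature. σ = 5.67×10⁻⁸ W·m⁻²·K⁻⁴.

At steady state, absorbed solar power + internal power = radiated power.
Absorbed: α·S·A_cross = 0.47·169·0.9410 = 74.74 W (cross-section A).
Total input = 74.74 + 159 = 233.7 W.
Radiated: εσ·A_surf·T⁴ with A_surf = 2A = 1.882 m².
T⁴ = 233.7/(0.48·5.67×10⁻⁸·1.882) = 4.563×10⁹ K⁴.

T ≈ 260 K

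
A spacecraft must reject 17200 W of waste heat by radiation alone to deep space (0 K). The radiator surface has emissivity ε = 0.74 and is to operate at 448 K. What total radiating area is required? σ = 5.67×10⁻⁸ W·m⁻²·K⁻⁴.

A ≈ 10.2 m²

P = εσA T⁴ ⇒ A = P/(εσT⁴).
T⁴ = 4.028×10¹⁰ K⁴.
A = 17200/(0.74 × 5.67×10⁻⁸ × 4.028×10¹⁰).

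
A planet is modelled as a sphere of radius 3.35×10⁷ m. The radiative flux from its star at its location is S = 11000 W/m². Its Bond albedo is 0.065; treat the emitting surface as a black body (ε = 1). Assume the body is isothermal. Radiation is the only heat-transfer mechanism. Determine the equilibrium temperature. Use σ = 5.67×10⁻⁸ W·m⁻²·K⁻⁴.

At equilibrium, absorbed power = emitted power.
Absorbing cross-section = πr² = 3.526×10¹⁵ m²; emitting surface = 4πr² = 1.410×10¹⁶ m² (ratio 4).
(1−a)S·A_cross = εσ·A_surf·T⁴  ⇒  T⁴ = (1−a)S/(4σ).
T⁴ = 0.935·11000/(4·5.67×10⁻⁸) = 4.535×10¹⁰ K⁴.
T = (4.535×10¹⁰)^(1/4).

T ≈ 461 K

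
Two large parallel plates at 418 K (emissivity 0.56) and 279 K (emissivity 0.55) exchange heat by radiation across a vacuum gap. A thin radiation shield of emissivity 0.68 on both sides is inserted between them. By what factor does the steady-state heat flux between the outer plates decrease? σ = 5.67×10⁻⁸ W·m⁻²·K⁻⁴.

Without shield: q₀ = σΔ(T⁴)/(1/ε₁+1/ε₂−1) with denominator 2.604.
With shield the two gaps are in series; the resistances add: (1/ε₁+1/ε_s−1)+(1/ε_s+1/ε₂−1) = 2.256+2.289 = 4.545.
Heat-flux ratio q₀/q = 4.545/2.604.

factor ≈ 1.75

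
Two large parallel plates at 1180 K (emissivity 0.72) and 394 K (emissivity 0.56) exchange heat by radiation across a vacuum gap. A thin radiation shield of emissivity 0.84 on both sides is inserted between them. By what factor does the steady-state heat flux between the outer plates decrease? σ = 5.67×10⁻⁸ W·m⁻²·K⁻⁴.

factor ≈ 1.64

Without shield: q₀ = σΔ(T⁴)/(1/ε₁+1/ε₂−1) with denominator 2.175.
With shield the two gaps are in series; the resistances add: (1/ε₁+1/ε_s−1)+(1/ε_s+1/ε₂−1) = 1.579+1.976 = 3.556.
Heat-flux ratio q₀/q = 3.556/2.175.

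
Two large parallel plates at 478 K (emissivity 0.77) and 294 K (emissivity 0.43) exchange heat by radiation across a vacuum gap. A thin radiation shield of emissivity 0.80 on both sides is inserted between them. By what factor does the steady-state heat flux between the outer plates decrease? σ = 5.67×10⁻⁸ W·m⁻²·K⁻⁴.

Without shield: q₀ = σΔ(T⁴)/(1/ε₁+1/ε₂−1) with denominator 2.624.
With shield the two gaps are in series; the resistances add: (1/ε₁+1/ε_s−1)+(1/ε_s+1/ε₂−1) = 1.549+2.576 = 4.124.
Heat-flux ratio q₀/q = 4.124/2.624.

factor ≈ 1.57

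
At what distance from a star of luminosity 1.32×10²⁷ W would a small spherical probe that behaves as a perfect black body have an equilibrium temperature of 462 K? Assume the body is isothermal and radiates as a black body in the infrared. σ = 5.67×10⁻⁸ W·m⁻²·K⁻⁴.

For an isothermal black-emitting sphere, (1−a)S·πr² = σ·4πr²·T⁴ ⇒ S = 4σT⁴/(1−a).
S = 4·5.67×10⁻⁸·(462)⁴/1.00 = 10330 W/m².
Flux falls as S = L/(4πd²), so d = √(L/(4πS)) = √(1.32×10²⁷/(4π·10330)).

d ≈ 1.01×10¹¹ m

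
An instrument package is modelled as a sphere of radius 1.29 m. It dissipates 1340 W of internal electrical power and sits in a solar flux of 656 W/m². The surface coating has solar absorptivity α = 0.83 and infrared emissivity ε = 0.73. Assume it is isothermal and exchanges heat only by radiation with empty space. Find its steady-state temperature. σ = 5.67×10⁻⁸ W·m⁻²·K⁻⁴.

At steady state, absorbed solar power + internal power = radiated power.
Absorbed: α·S·A_cross = 0.83·656·5.228 = 2847 W (cross-section πr²).
Total input = 2847 + 1340 = 4187 W.
Radiated: εσ·A_surf·T⁴ with A_surf = 4πr² = 20.91 m².
T⁴ = 4187/(0.73·5.67×10⁻⁸·20.91) = 4.837×10⁹ K⁴.

T ≈ 264 K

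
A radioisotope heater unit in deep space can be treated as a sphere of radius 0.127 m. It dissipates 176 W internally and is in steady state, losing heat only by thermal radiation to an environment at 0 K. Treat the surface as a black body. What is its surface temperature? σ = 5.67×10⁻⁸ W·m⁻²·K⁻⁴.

T ≈ 352 K

Steady state: internal power = radiated power, P = εσA T⁴.
Radiating area A = 4πr² = 0.2027 m².
T⁴ = P/(εσA) = 176/(1.0·5.67×10⁻⁸·0.2027) = 1.531×10¹⁰ K⁴.
T = (1.531×10¹⁰)^(1/4).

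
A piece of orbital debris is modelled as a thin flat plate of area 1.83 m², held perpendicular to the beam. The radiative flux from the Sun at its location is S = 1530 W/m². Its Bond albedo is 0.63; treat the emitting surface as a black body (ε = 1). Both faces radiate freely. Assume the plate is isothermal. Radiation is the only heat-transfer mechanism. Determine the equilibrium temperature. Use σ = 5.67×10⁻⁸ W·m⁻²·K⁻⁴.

T ≈ 266 K

At equilibrium, absorbed power = emitted power.
Absorbing cross-section = A = 1.830 m²; emitting surface = 2A = 3.660 m² (ratio 2).
(1−a)S·A_cross = εσ·A_surf·T⁴  ⇒  T⁴ = (1−a)S/(2σ).
T⁴ = 0.370·1530/(2·5.67×10⁻⁸) = 4.992×10⁹ K⁴.
T = (4.992×10⁹)^(1/4).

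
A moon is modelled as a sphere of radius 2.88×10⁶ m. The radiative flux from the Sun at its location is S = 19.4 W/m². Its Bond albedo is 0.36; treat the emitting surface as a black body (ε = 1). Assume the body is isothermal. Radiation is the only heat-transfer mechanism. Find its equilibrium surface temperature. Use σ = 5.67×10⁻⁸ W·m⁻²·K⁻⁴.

T ≈ 86.0 K

At equilibrium, absorbed power = emitted power.
Absorbing cross-section = πr² = 2.606×10¹³ m²; emitting surface = 4πr² = 1.042×10¹⁴ m² (ratio 4).
(1−a)S·A_cross = εσ·A_surf·T⁴  ⇒  T⁴ = (1−a)S/(4σ).
T⁴ = 0.640·19.4/(4·5.67×10⁻⁸) = 5.474×10⁷ K⁴.
T = (5.474×10⁷)^(1/4).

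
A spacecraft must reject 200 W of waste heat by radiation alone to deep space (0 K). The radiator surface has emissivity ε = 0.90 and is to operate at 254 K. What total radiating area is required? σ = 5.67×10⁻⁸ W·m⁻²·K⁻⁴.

A ≈ 0.942 m²

P = εσA T⁴ ⇒ A = P/(εσT⁴).
T⁴ = 4.162×10⁹ K⁴.
A = 200/(0.90 × 5.67×10⁻⁸ × 4.162×10⁹).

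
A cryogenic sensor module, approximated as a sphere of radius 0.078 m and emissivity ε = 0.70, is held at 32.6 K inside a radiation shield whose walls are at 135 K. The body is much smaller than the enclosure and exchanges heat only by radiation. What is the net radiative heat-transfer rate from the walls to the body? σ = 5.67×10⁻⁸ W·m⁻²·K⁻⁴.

P_net ≈ 1.00 W

For a small grey body in a large enclosure: P_net = εσA(T_body⁴ − T_wall⁴).
A = 4πr² = 0.07645 m²; T_body⁴ − T_wall⁴ = 1.129×10⁶ − 3.322×10⁸ = -3.310×10⁸ K⁴.
|P_net| = 0.70·5.67×10⁻⁸·0.07645·3.310×10⁸.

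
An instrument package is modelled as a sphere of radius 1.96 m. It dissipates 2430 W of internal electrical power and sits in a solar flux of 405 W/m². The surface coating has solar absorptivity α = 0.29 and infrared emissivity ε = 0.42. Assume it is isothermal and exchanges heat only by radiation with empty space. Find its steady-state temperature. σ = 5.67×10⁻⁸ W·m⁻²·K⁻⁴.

T ≈ 241 K

At steady state, absorbed solar power + internal power = radiated power.
Absorbed: α·S·A_cross = 0.29·405·12.07 = 1417 W (cross-section πr²).
Total input = 1417 + 2430 = 3847 W.
Radiated: εσ·A_surf·T⁴ with A_surf = 4πr² = 48.27 m².
T⁴ = 3847/(0.42·5.67×10⁻⁸·48.27) = 3.347×10⁹ K⁴.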